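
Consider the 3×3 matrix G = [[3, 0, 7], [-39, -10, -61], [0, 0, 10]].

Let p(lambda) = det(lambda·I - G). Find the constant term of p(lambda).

300

p(lambda) = lambda^3 - 3·lambda^2 - 100·lambda + 300.
The constant term is 300.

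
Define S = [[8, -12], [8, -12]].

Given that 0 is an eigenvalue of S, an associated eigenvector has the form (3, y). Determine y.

We need (S)v = 0.
S = [[8, -12], [8, -12]].
Row 1: (8)·3 + (-12)·y = 0
Row 2: (8)·3 + (-12)·y = 0
Solving gives y = 2.
Check: S·(3, 2) = (0, 0) = 0·(3, 2).

2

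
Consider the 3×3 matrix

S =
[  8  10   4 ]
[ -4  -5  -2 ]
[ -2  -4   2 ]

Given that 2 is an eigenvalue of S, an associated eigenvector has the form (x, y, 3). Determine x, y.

We need (S - 2I)v = 0.
S - 2I = [[6, 10, 4], [-4, -7, -2], [-2, -4, 0]].
Row 1: (6)·x + (10)·y + (4)·3 = 0
Row 2: (-4)·x + (-7)·y + (-2)·3 = 0
Row 3: (-2)·x + (-4)·y + (0)·3 = 0
Solving gives x = -12, y = 6.
Check: S·(-12, 6, 3) = (-24, 12, 6) = 2·(-12, 6, 3).

-12, 6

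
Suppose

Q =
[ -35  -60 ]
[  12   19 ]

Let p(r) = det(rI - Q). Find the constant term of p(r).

55

p(r) = r^2 + 16r + 55.
The constant term is 55.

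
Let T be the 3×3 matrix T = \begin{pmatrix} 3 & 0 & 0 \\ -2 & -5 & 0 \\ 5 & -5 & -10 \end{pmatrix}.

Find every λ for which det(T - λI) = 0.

-10, -5, 3

T is lower triangular, so its eigenvalues are the diagonal entries.
Diagonal: 3, -5, -10.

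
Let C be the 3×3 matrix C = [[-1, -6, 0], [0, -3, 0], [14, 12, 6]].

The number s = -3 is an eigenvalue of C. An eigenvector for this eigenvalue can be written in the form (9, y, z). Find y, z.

3, -18

We need (C + 3I)v = 0.
C + 3I = [[2, -6, 0], [0, 0, 0], [14, 12, 9]].
Row 1: (2)·9 + (-6)·y + (0)·z = 0
Row 2: (0)·9 + (0)·y + (0)·z = 0
Row 3: (14)·9 + (12)·y + (9)·z = 0
Solving gives y = 3, z = -18.
Check: C·(9, 3, -18) = (-27, -9, 54) = -3·(9, 3, -18).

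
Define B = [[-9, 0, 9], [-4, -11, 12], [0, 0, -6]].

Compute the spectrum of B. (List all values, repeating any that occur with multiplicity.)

-11, -9, -6

Set up det(sI - B) = 0.
Expanding the 3×3 determinant: p(s) = s^3 + 26s^2 + 219s + 594.
Since p(-6) = 0, s = -6 is a root.
Factor out (s + 6): p(s) = (s + 6)·(s^2 + 20s + 99).
The quadratic factors as (s + 11)·(s + 9).
Eigenvalues: -11, -9, -6.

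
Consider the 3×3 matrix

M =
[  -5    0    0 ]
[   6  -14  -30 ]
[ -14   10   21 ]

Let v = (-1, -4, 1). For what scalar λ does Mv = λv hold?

Compute Mv: M·(-1, -4, 1) = (5, 20, -5).
Since Mv = λv, compare component 1: 5 = λ·-1, so λ = -5.

-5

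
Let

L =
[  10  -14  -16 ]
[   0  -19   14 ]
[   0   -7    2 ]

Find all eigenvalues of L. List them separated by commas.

Set up det(lambda·I - L) = 0.
Cofactor expansion gives p(lambda) = lambda^3 + 7·lambda^2 - 110·lambda - 600.
Since p(-5) = 0, lambda = -5 is a root.
Factor out (lambda + 5): p(lambda) = (lambda + 5)·(lambda^2 + 2·lambda - 120).
The quadratic factors as (lambda + 12)·(lambda - 10).
Eigenvalues: -12, -5, 10.

-12, -5, 10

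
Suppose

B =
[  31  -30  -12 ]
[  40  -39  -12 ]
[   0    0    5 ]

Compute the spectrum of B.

-9, 1, 5

Set up det(sI - B) = 0.
Expanding the 3×3 determinant: p(s) = s^3 + 3s^2 - 49s + 45.
Try s = 1: p(1) = 0, so 1 is a root.
Factor out (s - 1): p(s) = (s - 1)·(s^2 + 4s - 45).
The quadratic factors as (s + 9)·(s - 5).
Eigenvalues: -9, 1, 5.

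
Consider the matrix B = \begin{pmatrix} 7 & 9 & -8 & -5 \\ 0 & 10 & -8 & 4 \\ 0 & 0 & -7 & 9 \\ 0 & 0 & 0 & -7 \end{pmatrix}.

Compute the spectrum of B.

-7, -7, 7, 10

B is upper triangular, so its eigenvalues are the diagonal entries.
Diagonal: 7, 10, -7, -7.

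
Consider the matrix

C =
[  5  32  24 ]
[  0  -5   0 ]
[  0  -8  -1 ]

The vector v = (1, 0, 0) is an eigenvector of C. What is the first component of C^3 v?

First find the eigenvalue: Cv = (5, 0, 0) = 5·(1, 0, 0), so λ = 5.
Then C^3 v = λ^3·v = 5^3·(1, 0, 0) = 125·(1, 0, 0) = (125, 0, 0).

125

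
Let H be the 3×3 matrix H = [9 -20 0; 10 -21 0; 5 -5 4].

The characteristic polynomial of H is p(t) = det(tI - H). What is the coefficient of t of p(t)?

p(t) = t^3 + 8t^2 - 37t - 44.
The coefficient of t is -37.

-37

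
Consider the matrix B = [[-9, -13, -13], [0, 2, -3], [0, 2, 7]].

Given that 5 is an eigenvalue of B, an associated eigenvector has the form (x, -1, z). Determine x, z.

0, 1

We need (B - 5I)v = 0.
B - 5I = [[-14, -13, -13], [0, -3, -3], [0, 2, 2]].
Row 1: (-14)·x + (-13)·-1 + (-13)·z = 0
Row 2: (0)·x + (-3)·-1 + (-3)·z = 0
Row 3: (0)·x + (2)·-1 + (2)·z = 0
Solving gives x = 0, z = 1.
Check: B·(0, -1, 1) = (0, -5, 5) = 5·(0, -1, 1).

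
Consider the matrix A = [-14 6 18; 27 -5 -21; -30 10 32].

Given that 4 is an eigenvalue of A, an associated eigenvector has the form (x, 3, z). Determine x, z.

1, 0

We need (A - 4I)v = 0.
A - 4I = [[-18, 6, 18], [27, -9, -21], [-30, 10, 28]].
Row 1: (-18)·x + (6)·3 + (18)·z = 0
Row 2: (27)·x + (-9)·3 + (-21)·z = 0
Row 3: (-30)·x + (10)·3 + (28)·z = 0
Solving gives x = 1, z = 0.
Check: A·(1, 3, 0) = (4, 12, 0) = 4·(1, 3, 0).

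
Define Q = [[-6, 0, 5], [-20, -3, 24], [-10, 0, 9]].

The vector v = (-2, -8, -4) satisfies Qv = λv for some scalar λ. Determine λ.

Compute Qv: Q·(-2, -8, -4) = (-8, -32, -16).
Since Qv = λv, compare component 1: -8 = λ·-2, so λ = 4.

4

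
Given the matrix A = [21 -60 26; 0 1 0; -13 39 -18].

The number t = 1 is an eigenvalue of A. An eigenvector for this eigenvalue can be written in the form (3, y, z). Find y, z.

1, 0

We need (A - 1I)v = 0.
A - 1I = [[20, -60, 26], [0, 0, 0], [-13, 39, -19]].
Row 1: (20)·3 + (-60)·y + (26)·z = 0
Row 2: (0)·3 + (0)·y + (0)·z = 0
Row 3: (-13)·3 + (39)·y + (-19)·z = 0
Solving gives y = 1, z = 0.
Check: A·(3, 1, 0) = (3, 1, 0) = 1·(3, 1, 0).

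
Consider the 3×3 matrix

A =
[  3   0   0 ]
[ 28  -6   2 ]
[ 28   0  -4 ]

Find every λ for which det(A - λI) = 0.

-6, -4, 3

The characteristic polynomial is p(μ) = det(μI - A).
Cofactor expansion gives p(μ) = μ^3 + 7μ^2 - 6μ - 72.
Try μ = 3: p(3) = 0, so 3 is a root.
Factor out (μ - 3): p(μ) = (μ - 3)·(μ^2 + 10μ + 24).
The quadratic factors as (μ + 6)·(μ + 4).
Eigenvalues: -6, -4, 3.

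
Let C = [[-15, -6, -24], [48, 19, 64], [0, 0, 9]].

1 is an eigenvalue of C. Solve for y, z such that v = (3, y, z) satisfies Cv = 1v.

We need (C - 1I)v = 0.
C - 1I = [[-16, -6, -24], [48, 18, 64], [0, 0, 8]].
Row 1: (-16)·3 + (-6)·y + (-24)·z = 0
Row 2: (48)·3 + (18)·y + (64)·z = 0
Row 3: (0)·3 + (0)·y + (8)·z = 0
Solving gives y = -8, z = 0.
Check: C·(3, -8, 0) = (3, -8, 0) = 1·(3, -8, 0).

-8, 0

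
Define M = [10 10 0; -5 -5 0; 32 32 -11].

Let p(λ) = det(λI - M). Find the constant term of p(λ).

p(λ) = λ^3 + 6λ^2 - 55λ.
The constant term is 0.

0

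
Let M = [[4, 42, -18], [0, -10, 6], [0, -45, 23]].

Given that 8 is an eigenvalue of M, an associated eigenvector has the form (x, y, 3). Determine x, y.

-3, 1

We need (M - 8I)v = 0.
M - 8I = [[-4, 42, -18], [0, -18, 6], [0, -45, 15]].
Row 1: (-4)·x + (42)·y + (-18)·3 = 0
Row 2: (0)·x + (-18)·y + (6)·3 = 0
Row 3: (0)·x + (-45)·y + (15)·3 = 0
Solving gives x = -3, y = 1.
Check: M·(-3, 1, 3) = (-24, 8, 24) = 8·(-3, 1, 3).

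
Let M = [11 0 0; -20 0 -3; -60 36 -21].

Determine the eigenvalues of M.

Compute the characteristic polynomial p(r) = det(rI - M).
Cofactor expansion gives p(r) = r^3 + 10r^2 - 123r - 1188.
Rational-root test: r = -12 gives p(-12) = 0.
Factor out (r + 12): p(r) = (r + 12)·(r^2 - 2r - 99).
The quadratic factors as (r + 9)·(r - 11).
Eigenvalues: -12, -9, 11.

-12, -9, 11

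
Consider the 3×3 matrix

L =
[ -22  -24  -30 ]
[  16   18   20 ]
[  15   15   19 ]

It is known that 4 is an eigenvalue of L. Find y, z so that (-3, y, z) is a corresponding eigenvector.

2, 1

We need (L - 4I)v = 0.
L - 4I = [[-26, -24, -30], [16, 14, 20], [15, 15, 15]].
Row 1: (-26)·-3 + (-24)·y + (-30)·z = 0
Row 2: (16)·-3 + (14)·y + (20)·z = 0
Row 3: (15)·-3 + (15)·y + (15)·z = 0
Solving gives y = 2, z = 1.
Check: L·(-3, 2, 1) = (-12, 8, 4) = 4·(-3, 2, 1).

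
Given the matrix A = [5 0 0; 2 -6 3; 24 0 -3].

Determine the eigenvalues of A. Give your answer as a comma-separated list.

The characteristic polynomial is p(t) = det(tI - A).
Expanding the 3×3 determinant: p(t) = t^3 + 4t^2 - 27t - 90.
Rational-root test: t = -3 gives p(-3) = 0.
Factor out (t + 3): p(t) = (t + 3)·(t^2 + t - 30).
The quadratic factors as (t + 6)·(t - 5).
Eigenvalues: -6, -3, 5.

-6, -3, 5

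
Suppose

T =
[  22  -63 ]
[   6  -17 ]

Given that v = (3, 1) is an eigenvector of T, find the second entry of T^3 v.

1

First find the eigenvalue: Tv = (3, 1) = 1·(3, 1), so λ = 1.
Then T^3 v = λ^3·v = 1^3·(3, 1) = 1·(3, 1) = (3, 1).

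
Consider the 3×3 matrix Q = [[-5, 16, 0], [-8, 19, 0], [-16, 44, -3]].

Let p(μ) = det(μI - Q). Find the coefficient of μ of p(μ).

-9

p(μ) = μ^3 - 11μ^2 - 9μ + 99.
The coefficient of μ is -9.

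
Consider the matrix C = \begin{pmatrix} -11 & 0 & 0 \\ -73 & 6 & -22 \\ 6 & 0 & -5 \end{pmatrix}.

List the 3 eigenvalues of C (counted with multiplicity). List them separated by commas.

Compute the characteristic polynomial p(μ) = det(μI - C).
Expanding along the first row, p(μ) = μ^3 + 10μ^2 - 41μ - 330.
Since p(-5) = 0, μ = -5 is a root.
Factor out (μ + 5): p(μ) = (μ + 5)·(μ^2 + 5μ - 66).
The quadratic factors as (μ + 11)·(μ - 6).
Eigenvalues: -11, -5, 6.

-11, -5, 6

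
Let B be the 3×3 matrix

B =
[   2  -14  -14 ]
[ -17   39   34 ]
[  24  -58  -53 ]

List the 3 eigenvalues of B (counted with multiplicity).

-12, -5, 5

Set up det(lambda·I - B) = 0.
Expanding along the first row, p(lambda) = lambda^3 + 12·lambda^2 - 25·lambda - 300.
Since p(5) = 0, lambda = 5 is a root.
Dividing by (lambda - 5) leaves lambda^2 + 17·lambda + 60.
The quadratic factors as (lambda + 12)·(lambda + 5).
Eigenvalues: -12, -5, 5.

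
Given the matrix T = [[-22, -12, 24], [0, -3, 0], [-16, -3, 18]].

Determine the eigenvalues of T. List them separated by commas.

The characteristic polynomial is p(μ) = det(μI - T).
Expanding the 3×3 determinant: p(μ) = μ^3 + 7μ^2 - 36.
Try μ = 2: p(2) = 0, so 2 is a root.
Factor out (μ - 2): p(μ) = (μ - 2)·(μ^2 + 9μ + 18).
The quadratic factors as (μ + 6)·(μ + 3).
Eigenvalues: -6, -3, 2.

-6, -3, 2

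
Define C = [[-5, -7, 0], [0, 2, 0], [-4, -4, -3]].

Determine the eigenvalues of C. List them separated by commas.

-5, -3, 2

Set up det(λI - C) = 0.
Expanding along the first row, p(λ) = λ^3 + 6λ^2 - λ - 30.
Rational-root test: λ = -3 gives p(-3) = 0.
Factor out (λ + 3): p(λ) = (λ + 3)·(λ^2 + 3λ - 10).
The quadratic factors as (λ + 5)·(λ - 2).
Eigenvalues: -5, -3, 2.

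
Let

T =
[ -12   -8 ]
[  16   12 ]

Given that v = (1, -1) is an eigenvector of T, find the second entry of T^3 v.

64

First find the eigenvalue: Tv = (-4, 4) = -4·(1, -1), so λ = -4.
Then T^3 v = λ^3·v = (-4)^3·(1, -1) = -64·(1, -1) = (-64, 64).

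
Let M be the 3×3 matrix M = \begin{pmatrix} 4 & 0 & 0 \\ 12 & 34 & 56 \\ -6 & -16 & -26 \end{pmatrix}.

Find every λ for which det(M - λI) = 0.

2, 4, 6

Compute the characteristic polynomial p(λ) = det(λI - M).
Cofactor expansion gives p(λ) = λ^3 - 12λ^2 + 44λ - 48.
Try λ = 2: p(2) = 0, so 2 is a root.
Dividing by (λ - 2) leaves λ^2 - 10λ + 24.
The quadratic factors as (λ - 4)·(λ - 6).
Eigenvalues: 2, 4, 6.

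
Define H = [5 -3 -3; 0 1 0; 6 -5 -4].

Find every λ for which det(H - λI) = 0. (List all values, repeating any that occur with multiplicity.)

-1, 1, 2

Compute the characteristic polynomial p(λ) = det(λI - H).
Expanding along the first row, p(λ) = λ^3 - 2λ^2 - λ + 2.
Try λ = -1: p(-1) = 0, so -1 is a root.
Factor out (λ + 1): p(λ) = (λ + 1)·(λ^2 - 3λ + 2).
The quadratic factors as (λ - 1)·(λ - 2).
Eigenvalues: -1, 1, 2.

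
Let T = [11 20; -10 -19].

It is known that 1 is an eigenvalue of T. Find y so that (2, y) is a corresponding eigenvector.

-1

We need (T - 1I)v = 0.
T - 1I = [[10, 20], [-10, -20]].
Row 1: (10)·2 + (20)·y = 0
Row 2: (-10)·2 + (-20)·y = 0
Solving gives y = -1.
Check: T·(2, -1) = (2, -1) = 1·(2, -1).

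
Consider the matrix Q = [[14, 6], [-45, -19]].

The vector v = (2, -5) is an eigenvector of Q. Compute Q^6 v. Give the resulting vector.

First find the eigenvalue: Qv = (-2, 5) = -1·(2, -5), so λ = -1.
Then Q^6 v = λ^6·v = (-1)^6·(2, -5) = 1·(2, -5) = (2, -5).

(2, -5)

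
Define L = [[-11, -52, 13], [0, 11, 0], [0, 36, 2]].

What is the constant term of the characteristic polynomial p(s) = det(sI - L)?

242

p(0) = det(0·I − L) = det(−L) = (−1)^3·det(L).
det(L) = -242, so p(0) = 242.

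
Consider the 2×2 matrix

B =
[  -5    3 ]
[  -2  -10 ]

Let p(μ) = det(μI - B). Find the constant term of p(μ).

p(μ) = μ^2 + 15μ + 56.
The constant term is 56.

56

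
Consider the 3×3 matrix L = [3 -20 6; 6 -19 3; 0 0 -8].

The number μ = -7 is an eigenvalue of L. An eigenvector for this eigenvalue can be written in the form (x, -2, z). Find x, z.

-4, 0

We need (L + 7I)v = 0.
L + 7I = [[10, -20, 6], [6, -12, 3], [0, 0, -1]].
Row 1: (10)·x + (-20)·-2 + (6)·z = 0
Row 2: (6)·x + (-12)·-2 + (3)·z = 0
Row 3: (0)·x + (0)·-2 + (-1)·z = 0
Solving gives x = -4, z = 0.
Check: L·(-4, -2, 0) = (28, 14, 0) = -7·(-4, -2, 0).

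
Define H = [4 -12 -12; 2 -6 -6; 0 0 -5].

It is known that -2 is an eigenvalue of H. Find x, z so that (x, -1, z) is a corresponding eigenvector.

We need (H + 2I)v = 0.
H + 2I = [[6, -12, -12], [2, -4, -6], [0, 0, -3]].
Row 1: (6)·x + (-12)·-1 + (-12)·z = 0
Row 2: (2)·x + (-4)·-1 + (-6)·z = 0
Row 3: (0)·x + (0)·-1 + (-3)·z = 0
Solving gives x = -2, z = 0.
Check: H·(-2, -1, 0) = (4, 2, 0) = -2·(-2, -1, 0).

-2, 0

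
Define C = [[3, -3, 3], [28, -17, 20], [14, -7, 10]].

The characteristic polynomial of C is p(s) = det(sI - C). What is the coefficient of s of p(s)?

-9

p(s) = s^3 + 4s^2 - 9s - 36.
The coefficient of s is -9.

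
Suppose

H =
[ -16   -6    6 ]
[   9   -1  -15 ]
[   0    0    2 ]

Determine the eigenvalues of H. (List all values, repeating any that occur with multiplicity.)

The characteristic polynomial is p(t) = det(tI - H).
Expanding the 3×3 determinant: p(t) = t^3 + 15t^2 + 36t - 140.
Since p(-7) = 0, t = -7 is a root.
Factor out (t + 7): p(t) = (t + 7)·(t^2 + 8t - 20).
The quadratic factors as (t + 10)·(t - 2).
Eigenvalues: -10, -7, 2.

-10, -7, 2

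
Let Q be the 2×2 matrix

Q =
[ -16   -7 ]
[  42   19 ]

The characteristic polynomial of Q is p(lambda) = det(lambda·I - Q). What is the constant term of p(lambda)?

-10

p(lambda) = lambda^2 - 3·lambda - 10.
The constant term is -10.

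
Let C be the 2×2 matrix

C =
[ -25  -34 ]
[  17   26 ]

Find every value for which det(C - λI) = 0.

-8, 9

det(C - lambda·I) = (-25 - lambda)(26 - lambda) - (-34)·(17) = lambda^2 - lambda - 72.
This factors as (lambda + 8)·(lambda - 9) = 0.
Eigenvalues: -8, 9.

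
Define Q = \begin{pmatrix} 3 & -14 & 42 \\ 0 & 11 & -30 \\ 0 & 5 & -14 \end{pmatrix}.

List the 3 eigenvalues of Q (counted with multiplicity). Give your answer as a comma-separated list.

The characteristic polynomial is p(t) = det(tI - Q).
Expanding the 3×3 determinant: p(t) = t^3 - 13t + 12.
Since p(1) = 0, t = 1 is a root.
Factor out (t - 1): p(t) = (t - 1)·(t^2 + t - 12).
The quadratic factors as (t + 4)·(t - 3).
Eigenvalues: -4, 1, 3.

-4, 1, 3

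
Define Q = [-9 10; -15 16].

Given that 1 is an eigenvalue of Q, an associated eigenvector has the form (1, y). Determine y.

We need (Q - 1I)v = 0.
Q - 1I = [[-10, 10], [-15, 15]].
Row 1: (-10)·1 + (10)·y = 0
Row 2: (-15)·1 + (15)·y = 0
Solving gives y = 1.
Check: Q·(1, 1) = (1, 1) = 1·(1, 1).

1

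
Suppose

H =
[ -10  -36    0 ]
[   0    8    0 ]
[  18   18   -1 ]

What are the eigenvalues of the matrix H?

-10, -1, 8

The characteristic polynomial is p(μ) = det(μI - H).
Expanding the 3×3 determinant: p(μ) = μ^3 + 3μ^2 - 78μ - 80.
Since p(-1) = 0, μ = -1 is a root.
Dividing by (μ + 1) leaves μ^2 + 2μ - 80.
The quadratic factors as (μ + 10)·(μ - 8).
Eigenvalues: -10, -1, 8.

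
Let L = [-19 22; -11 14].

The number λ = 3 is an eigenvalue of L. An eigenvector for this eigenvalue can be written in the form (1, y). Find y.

We need (L - 3I)v = 0.
L - 3I = [[-22, 22], [-11, 11]].
Row 1: (-22)·1 + (22)·y = 0
Row 2: (-11)·1 + (11)·y = 0
Solving gives y = 1.
Check: L·(1, 1) = (3, 3) = 3·(1, 1).

1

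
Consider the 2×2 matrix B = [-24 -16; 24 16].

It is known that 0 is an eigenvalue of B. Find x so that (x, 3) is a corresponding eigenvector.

-2

We need (B)v = 0.
B = [[-24, -16], [24, 16]].
Row 1: (-24)·x + (-16)·3 = 0
Row 2: (24)·x + (16)·3 = 0
Solving gives x = -2.
Check: B·(-2, 3) = (0, 0) = 0·(-2, 3).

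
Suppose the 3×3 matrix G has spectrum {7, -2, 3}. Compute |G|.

-42

det(G) is the product of the eigenvalues: (7) · (-2) · (3) = -42.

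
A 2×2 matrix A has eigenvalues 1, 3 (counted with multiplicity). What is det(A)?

det(A) is the product of the eigenvalues: (1) · (3) = 3.

3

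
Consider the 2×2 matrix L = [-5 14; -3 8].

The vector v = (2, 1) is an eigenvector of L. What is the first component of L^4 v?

32

First find the eigenvalue: Lv = (4, 2) = 2·(2, 1), so λ = 2.
Then L^4 v = λ^4·v = 2^4·(2, 1) = 16·(2, 1) = (32, 16).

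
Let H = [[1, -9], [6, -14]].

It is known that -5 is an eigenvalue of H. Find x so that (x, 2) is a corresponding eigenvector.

3

We need (H + 5I)v = 0.
H + 5I = [[6, -9], [6, -9]].
Row 1: (6)·x + (-9)·2 = 0
Row 2: (6)·x + (-9)·2 = 0
Solving gives x = 3.
Check: H·(3, 2) = (-15, -10) = -5·(3, 2).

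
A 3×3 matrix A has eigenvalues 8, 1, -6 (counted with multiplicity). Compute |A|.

-48

det(A) is the product of the eigenvalues: (8) · (1) · (-6) = -48.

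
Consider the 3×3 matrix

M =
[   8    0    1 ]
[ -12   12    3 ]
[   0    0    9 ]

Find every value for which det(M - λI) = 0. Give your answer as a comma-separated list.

Compute the characteristic polynomial p(μ) = det(μI - M).
Cofactor expansion gives p(μ) = μ^3 - 29μ^2 + 276μ - 864.
Rational-root test: μ = 8 gives p(8) = 0.
Factor out (μ - 8): p(μ) = (μ - 8)·(μ^2 - 21μ + 108).
The quadratic factors as (μ - 9)·(μ - 12).
Eigenvalues: 8, 9, 12.

8, 9, 12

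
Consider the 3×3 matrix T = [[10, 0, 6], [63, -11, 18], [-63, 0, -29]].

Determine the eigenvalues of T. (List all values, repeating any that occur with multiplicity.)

The characteristic polynomial is p(lambda) = det(lambda·I - T).
Expanding the 3×3 determinant: p(lambda) = lambda^3 + 30·lambda^2 + 297·lambda + 968.
Since p(-11) = 0, lambda = -11 is a root.
Dividing by (lambda + 11) leaves lambda^2 + 19·lambda + 88.
The quadratic factors as (lambda + 11)·(lambda + 8).
Eigenvalues: -11, -11, -8.

-11, -11, -8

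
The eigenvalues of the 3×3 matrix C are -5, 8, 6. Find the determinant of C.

det(C) is the product of the eigenvalues: (-5) · (8) · (6) = -240.

-240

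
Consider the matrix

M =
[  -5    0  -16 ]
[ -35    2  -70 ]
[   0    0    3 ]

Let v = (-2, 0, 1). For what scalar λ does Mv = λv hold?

3

Compute Mv: M·(-2, 0, 1) = (-6, 0, 3).
Since Mv = λv, compare component 1: -6 = λ·-2, so λ = 3.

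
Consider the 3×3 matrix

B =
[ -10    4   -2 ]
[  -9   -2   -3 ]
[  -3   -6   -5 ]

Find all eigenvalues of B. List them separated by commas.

Compute the characteristic polynomial p(r) = det(rI - B).
Expanding along the first row, p(r) = r^3 + 17r^2 + 92r + 160.
Since p(-5) = 0, r = -5 is a root.
Factor out (r + 5): p(r) = (r + 5)·(r^2 + 12r + 32).
The quadratic factors as (r + 8)·(r + 4).
Eigenvalues: -8, -5, -4.

-8, -5, -4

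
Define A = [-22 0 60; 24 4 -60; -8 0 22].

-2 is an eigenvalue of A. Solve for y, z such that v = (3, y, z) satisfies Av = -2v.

-2, 1

We need (A + 2I)v = 0.
A + 2I = [[-20, 0, 60], [24, 6, -60], [-8, 0, 24]].
Row 1: (-20)·3 + (0)·y + (60)·z = 0
Row 2: (24)·3 + (6)·y + (-60)·z = 0
Row 3: (-8)·3 + (0)·y + (24)·z = 0
Solving gives y = -2, z = 1.
Check: A·(3, -2, 1) = (-6, 4, -2) = -2·(3, -2, 1).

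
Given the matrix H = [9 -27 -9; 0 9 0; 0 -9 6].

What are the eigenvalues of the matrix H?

Set up det(μI - H) = 0.
Expanding along the first row, p(μ) = μ^3 - 24μ^2 + 189μ - 486.
Try μ = 6: p(6) = 0, so 6 is a root.
Factor out (μ - 6): p(μ) = (μ - 6)·(μ^2 - 18μ + 81).
The quadratic factor is (μ - 9)^2.
Eigenvalues: 6, 9, 9.

6, 9, 9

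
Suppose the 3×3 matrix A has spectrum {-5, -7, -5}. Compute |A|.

det(A) is the product of the eigenvalues: (-5) · (-7) · (-5) = -175.

-175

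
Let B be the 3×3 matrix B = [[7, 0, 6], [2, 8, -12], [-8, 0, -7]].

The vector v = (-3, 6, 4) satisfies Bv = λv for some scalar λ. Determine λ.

-1

Compute Bv: B·(-3, 6, 4) = (3, -6, -4).
Since Bv = λv, compare component 1: 3 = λ·-3, so λ = -1.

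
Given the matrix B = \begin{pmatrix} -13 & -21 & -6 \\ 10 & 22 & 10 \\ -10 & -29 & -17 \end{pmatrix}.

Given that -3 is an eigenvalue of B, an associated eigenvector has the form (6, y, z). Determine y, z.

-4, 4

We need (B + 3I)v = 0.
B + 3I = [[-10, -21, -6], [10, 25, 10], [-10, -29, -14]].
Row 1: (-10)·6 + (-21)·y + (-6)·z = 0
Row 2: (10)·6 + (25)·y + (10)·z = 0
Row 3: (-10)·6 + (-29)·y + (-14)·z = 0
Solving gives y = -4, z = 4.
Check: B·(6, -4, 4) = (-18, 12, -12) = -3·(6, -4, 4).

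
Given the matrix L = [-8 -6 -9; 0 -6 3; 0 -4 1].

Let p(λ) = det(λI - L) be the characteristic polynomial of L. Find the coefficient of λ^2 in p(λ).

13

The coefficient of λ^2 of det(λI - L) is −trace(L).
trace(L) = (-8) + (-6) + (1) = -13, so the coefficient is 13.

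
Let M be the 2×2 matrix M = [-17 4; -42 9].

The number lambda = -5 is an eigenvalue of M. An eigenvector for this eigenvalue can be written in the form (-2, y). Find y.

-6

We need (M + 5I)v = 0.
M + 5I = [[-12, 4], [-42, 14]].
Row 1: (-12)·-2 + (4)·y = 0
Row 2: (-42)·-2 + (14)·y = 0
Solving gives y = -6.
Check: M·(-2, -6) = (10, 30) = -5·(-2, -6).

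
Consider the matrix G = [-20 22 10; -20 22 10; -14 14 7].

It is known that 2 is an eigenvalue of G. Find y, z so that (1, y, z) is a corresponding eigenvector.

We need (G - 2I)v = 0.
G - 2I = [[-22, 22, 10], [-20, 20, 10], [-14, 14, 5]].
Row 1: (-22)·1 + (22)·y + (10)·z = 0
Row 2: (-20)·1 + (20)·y + (10)·z = 0
Row 3: (-14)·1 + (14)·y + (5)·z = 0
Solving gives y = 1, z = 0.
Check: G·(1, 1, 0) = (2, 2, 0) = 2·(1, 1, 0).

1, 0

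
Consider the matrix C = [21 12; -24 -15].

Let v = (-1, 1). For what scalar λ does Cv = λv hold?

Compute Cv: C·(-1, 1) = (-9, 9).
Since Cv = λv, compare component 1: -9 = λ·-1, so λ = 9.

9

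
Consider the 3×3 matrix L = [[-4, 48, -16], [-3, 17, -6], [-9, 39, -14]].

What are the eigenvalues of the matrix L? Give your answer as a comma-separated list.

-4, -1, 4

Set up det(sI - L) = 0.
Cofactor expansion gives p(s) = s^3 + s^2 - 16s - 16.
Rational-root test: s = -1 gives p(-1) = 0.
Dividing by (s + 1) leaves s^2 - 16.
The quadratic factors as (s + 4)·(s - 4).
Eigenvalues: -4, -1, 4.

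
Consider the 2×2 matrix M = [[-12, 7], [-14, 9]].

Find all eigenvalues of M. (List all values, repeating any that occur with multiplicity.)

-5, 2

det(M - tI) = (-12 - t)(9 - t) - (7)·(-14) = t^2 + 3t - 10.
This factors as (t + 5)·(t - 2) = 0.
Eigenvalues: -5, 2.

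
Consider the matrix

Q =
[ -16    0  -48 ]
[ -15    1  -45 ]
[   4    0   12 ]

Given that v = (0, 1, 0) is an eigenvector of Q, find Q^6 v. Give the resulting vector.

First find the eigenvalue: Qv = (0, 1, 0) = 1·(0, 1, 0), so λ = 1.
Then Q^6 v = λ^6·v = 1^6·(0, 1, 0) = 1·(0, 1, 0) = (0, 1, 0).

(0, 1, 0)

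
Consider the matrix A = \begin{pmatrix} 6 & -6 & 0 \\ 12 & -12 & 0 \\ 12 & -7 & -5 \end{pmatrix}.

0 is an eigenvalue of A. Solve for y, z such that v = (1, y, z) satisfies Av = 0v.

We need (A)v = 0.
A = [[6, -6, 0], [12, -12, 0], [12, -7, -5]].
Row 1: (6)·1 + (-6)·y + (0)·z = 0
Row 2: (12)·1 + (-12)·y + (0)·z = 0
Row 3: (12)·1 + (-7)·y + (-5)·z = 0
Solving gives y = 1, z = 1.
Check: A·(1, 1, 1) = (0, 0, 0) = 0·(1, 1, 1).

1, 1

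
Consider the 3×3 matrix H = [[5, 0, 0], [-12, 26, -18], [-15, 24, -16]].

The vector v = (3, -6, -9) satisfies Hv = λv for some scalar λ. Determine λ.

5

Compute Hv: H·(3, -6, -9) = (15, -30, -45).
Since Hv = λv, compare component 1: 15 = λ·3, so λ = 5.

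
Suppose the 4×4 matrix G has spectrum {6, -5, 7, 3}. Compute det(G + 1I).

If G has eigenvalues 6, -5, 7, 3, then G + 1I has eigenvalues 7, -4, 8, 4.
det(G + 1I) = (7) · (-4) · (8) · (4) = -896.

-896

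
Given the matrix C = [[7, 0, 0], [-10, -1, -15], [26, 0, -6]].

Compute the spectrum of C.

-6, -1, 7

Set up det(rI - C) = 0.
Expanding along the first row, p(r) = r^3 - 43r - 42.
Since p(-6) = 0, r = -6 is a root.
Dividing by (r + 6) leaves r^2 - 6r - 7.
The quadratic factors as (r + 1)·(r - 7).
Eigenvalues: -6, -1, 7.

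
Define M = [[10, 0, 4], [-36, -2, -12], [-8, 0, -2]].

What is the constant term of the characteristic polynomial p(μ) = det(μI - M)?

p(0) = det(0·I − M) = det(−M) = (−1)^3·det(M).
det(M) = -24, so p(0) = 24.

24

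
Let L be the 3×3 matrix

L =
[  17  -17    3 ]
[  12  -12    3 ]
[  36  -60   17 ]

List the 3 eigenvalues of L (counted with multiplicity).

Compute the characteristic polynomial p(r) = det(rI - L).
Expanding along the first row, p(r) = r^3 - 22r^2 + 157r - 360.
Try r = 5: p(5) = 0, so 5 is a root.
Factor out (r - 5): p(r) = (r - 5)·(r^2 - 17r + 72).
The quadratic factors as (r - 8)·(r - 9).
Eigenvalues: 5, 8, 9.

5, 8, 9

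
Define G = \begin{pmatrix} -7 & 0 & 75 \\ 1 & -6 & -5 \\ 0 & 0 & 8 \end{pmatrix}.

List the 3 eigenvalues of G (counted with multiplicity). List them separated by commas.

Compute the characteristic polynomial p(r) = det(rI - G).
Cofactor expansion gives p(r) = r^3 + 5r^2 - 62r - 336.
Rational-root test: r = -7 gives p(-7) = 0.
Factor out (r + 7): p(r) = (r + 7)·(r^2 - 2r - 48).
The quadratic factors as (r + 6)·(r - 8).
Eigenvalues: -7, -6, 8.

-7, -6, 8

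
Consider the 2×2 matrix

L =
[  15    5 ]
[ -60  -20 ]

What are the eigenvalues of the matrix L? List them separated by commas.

-5, 0

det(L - lambda·I) = (15 - lambda)(-20 - lambda) - (5)·(-60) = lambda^2 + 5·lambda.
This factors as (lambda + 5)·lambda = 0.
Eigenvalues: -5, 0.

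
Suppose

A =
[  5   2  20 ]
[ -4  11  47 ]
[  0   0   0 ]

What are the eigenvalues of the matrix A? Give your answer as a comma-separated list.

The characteristic polynomial is p(λ) = det(λI - A).
Expanding along the first row, p(λ) = λ^3 - 16λ^2 + 63λ.
Try λ = 0: p(0) = 0, so 0 is a root.
Dividing by λ leaves λ^2 - 16λ + 63.
The quadratic factors as (λ - 7)·(λ - 9).
Eigenvalues: 0, 7, 9.

0, 7, 9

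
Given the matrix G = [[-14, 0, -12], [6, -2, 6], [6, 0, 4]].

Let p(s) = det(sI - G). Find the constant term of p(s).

p(s) = s^3 + 12s^2 + 36s + 32.
The constant term is 32.

32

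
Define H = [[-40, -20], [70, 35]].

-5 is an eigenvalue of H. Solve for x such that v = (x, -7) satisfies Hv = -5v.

4

We need (H + 5I)v = 0.
H + 5I = [[-35, -20], [70, 40]].
Row 1: (-35)·x + (-20)·-7 = 0
Row 2: (70)·x + (40)·-7 = 0
Solving gives x = 4.
Check: H·(4, -7) = (-20, 35) = -5·(4, -7).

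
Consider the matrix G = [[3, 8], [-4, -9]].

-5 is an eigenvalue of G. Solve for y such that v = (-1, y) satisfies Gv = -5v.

1

We need (G + 5I)v = 0.
G + 5I = [[8, 8], [-4, -4]].
Row 1: (8)·-1 + (8)·y = 0
Row 2: (-4)·-1 + (-4)·y = 0
Solving gives y = 1.
Check: G·(-1, 1) = (5, -5) = -5·(-1, 1).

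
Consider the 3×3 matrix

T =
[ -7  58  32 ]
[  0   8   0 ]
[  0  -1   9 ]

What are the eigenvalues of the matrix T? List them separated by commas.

-7, 8, 9

Compute the characteristic polynomial p(r) = det(rI - T).
Expanding the 3×3 determinant: p(r) = r^3 - 10r^2 - 47r + 504.
Since p(-7) = 0, r = -7 is a root.
Factor out (r + 7): p(r) = (r + 7)·(r^2 - 17r + 72).
The quadratic factors as (r - 8)·(r - 9).
Eigenvalues: -7, 8, 9.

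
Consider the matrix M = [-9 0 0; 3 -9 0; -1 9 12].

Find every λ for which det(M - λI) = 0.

-9, -9, 12

M is lower triangular, so its eigenvalues are the diagonal entries.
Diagonal: -9, -9, 12.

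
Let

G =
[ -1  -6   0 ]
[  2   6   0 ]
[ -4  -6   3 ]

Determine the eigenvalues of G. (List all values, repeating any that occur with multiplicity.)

Set up det(μI - G) = 0.
Expanding the 3×3 determinant: p(μ) = μ^3 - 8μ^2 + 21μ - 18.
Try μ = 3: p(3) = 0, so 3 is a root.
Dividing by (μ - 3) leaves μ^2 - 5μ + 6.
The quadratic factors as (μ - 2)·(μ - 3).
Eigenvalues: 2, 3, 3.

2, 3, 3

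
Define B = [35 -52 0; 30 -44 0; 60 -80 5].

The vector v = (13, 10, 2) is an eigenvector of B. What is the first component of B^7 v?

First find the eigenvalue: Bv = (-65, -50, -10) = -5·(13, 10, 2), so λ = -5.
Then B^7 v = λ^7·v = (-5)^7·(13, 10, 2) = -78125·(13, 10, 2) = (-1015625, -781250, -156250).

-1015625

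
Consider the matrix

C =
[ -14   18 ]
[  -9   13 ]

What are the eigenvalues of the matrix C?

-5, 4

det(C - rI) = (-14 - r)(13 - r) - (18)·(-9) = r^2 + r - 20.
This factors as (r + 5)·(r - 4) = 0.
Eigenvalues: -5, 4.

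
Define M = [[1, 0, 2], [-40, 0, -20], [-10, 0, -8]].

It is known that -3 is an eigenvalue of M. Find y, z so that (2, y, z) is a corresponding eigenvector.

0, -4

We need (M + 3I)v = 0.
M + 3I = [[4, 0, 2], [-40, 3, -20], [-10, 0, -5]].
Row 1: (4)·2 + (0)·y + (2)·z = 0
Row 2: (-40)·2 + (3)·y + (-20)·z = 0
Row 3: (-10)·2 + (0)·y + (-5)·z = 0
Solving gives y = 0, z = -4.
Check: M·(2, 0, -4) = (-6, 0, 12) = -3·(2, 0, -4).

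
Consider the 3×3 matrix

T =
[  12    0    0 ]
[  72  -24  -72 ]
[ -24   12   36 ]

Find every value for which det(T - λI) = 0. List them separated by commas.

0, 12, 12

Set up det(sI - T) = 0.
Expanding the 3×3 determinant: p(s) = s^3 - 24s^2 + 144s.
Try s = 12: p(12) = 0, so 12 is a root.
Dividing by (s - 12) leaves s^2 - 12s.
The quadratic factors as s·(s - 12).
Eigenvalues: 0, 12, 12.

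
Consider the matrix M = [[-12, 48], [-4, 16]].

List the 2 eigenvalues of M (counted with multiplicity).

det(M - μI) = (-12 - μ)(16 - μ) - (48)·(-4) = μ^2 - 4μ.
This factors as μ·(μ - 4) = 0.
Eigenvalues: 0, 4.

0, 4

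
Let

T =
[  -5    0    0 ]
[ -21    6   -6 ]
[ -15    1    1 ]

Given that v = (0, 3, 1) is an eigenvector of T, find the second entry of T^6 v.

First find the eigenvalue: Tv = (0, 12, 4) = 4·(0, 3, 1), so λ = 4.
Then T^6 v = λ^6·v = 4^6·(0, 3, 1) = 4096·(0, 3, 1) = (0, 12288, 4096).

12288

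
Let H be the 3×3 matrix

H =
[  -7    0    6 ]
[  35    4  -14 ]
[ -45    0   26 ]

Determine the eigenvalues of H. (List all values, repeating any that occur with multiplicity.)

Compute the characteristic polynomial p(λ) = det(λI - H).
Expanding the 3×3 determinant: p(λ) = λ^3 - 23λ^2 + 164λ - 352.
Since p(8) = 0, λ = 8 is a root.
Dividing by (λ - 8) leaves λ^2 - 15λ + 44.
The quadratic factors as (λ - 4)·(λ - 11).
Eigenvalues: 4, 8, 11.

4, 8, 11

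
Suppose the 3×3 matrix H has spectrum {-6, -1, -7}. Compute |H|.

det(H) is the product of the eigenvalues: (-6) · (-1) · (-7) = -42.

-42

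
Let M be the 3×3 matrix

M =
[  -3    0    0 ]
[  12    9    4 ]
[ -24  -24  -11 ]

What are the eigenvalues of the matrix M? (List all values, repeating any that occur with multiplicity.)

Compute the characteristic polynomial p(lambda) = det(lambda·I - M).
Cofactor expansion gives p(lambda) = lambda^3 + 5·lambda^2 + 3·lambda - 9.
Since p(-3) = 0, lambda = -3 is a root.
Dividing by (lambda + 3) leaves lambda^2 + 2·lambda - 3.
The quadratic factors as (lambda + 3)·(lambda - 1).
Eigenvalues: -3, -3, 1.

-3, -3, 1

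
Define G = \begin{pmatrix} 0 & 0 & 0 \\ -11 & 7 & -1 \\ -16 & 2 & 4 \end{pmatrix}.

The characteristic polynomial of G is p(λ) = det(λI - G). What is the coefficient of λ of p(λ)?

30

p(λ) = λ^3 - 11λ^2 + 30λ.
The coefficient of λ is 30.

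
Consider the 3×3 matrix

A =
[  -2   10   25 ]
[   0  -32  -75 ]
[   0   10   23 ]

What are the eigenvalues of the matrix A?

-7, -2, -2

The characteristic polynomial is p(s) = det(sI - A).
Expanding the 3×3 determinant: p(s) = s^3 + 11s^2 + 32s + 28.
Rational-root test: s = -7 gives p(-7) = 0.
Factor out (s + 7): p(s) = (s + 7)·(s^2 + 4s + 4).
The quadratic factor is (s + 2)^2.
Eigenvalues: -7, -2, -2.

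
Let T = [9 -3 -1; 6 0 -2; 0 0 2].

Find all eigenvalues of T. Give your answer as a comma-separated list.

Set up det(μI - T) = 0.
Cofactor expansion gives p(μ) = μ^3 - 11μ^2 + 36μ - 36.
Since p(3) = 0, μ = 3 is a root.
Dividing by (μ - 3) leaves μ^2 - 8μ + 12.
The quadratic factors as (μ - 2)·(μ - 6).
Eigenvalues: 2, 3, 6.

2, 3, 6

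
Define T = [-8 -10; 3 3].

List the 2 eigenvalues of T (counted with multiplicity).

-3, -2

det(T - rI) = (-8 - r)(3 - r) - (-10)·(3) = r^2 + 5r + 6.
This factors as (r + 3)·(r + 2) = 0.
Eigenvalues: -3, -2.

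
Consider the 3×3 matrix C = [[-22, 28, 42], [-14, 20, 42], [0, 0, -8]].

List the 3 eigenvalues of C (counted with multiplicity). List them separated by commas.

-8, -8, 6

Set up det(sI - C) = 0.
Cofactor expansion gives p(s) = s^3 + 10s^2 - 32s - 384.
Rational-root test: s = 6 gives p(6) = 0.
Factor out (s - 6): p(s) = (s - 6)·(s^2 + 16s + 64).
The quadratic factor is (s + 8)^2.
Eigenvalues: -8, -8, 6.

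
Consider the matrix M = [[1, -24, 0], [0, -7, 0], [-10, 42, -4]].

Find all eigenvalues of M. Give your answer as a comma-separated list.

Compute the characteristic polynomial p(t) = det(tI - M).
Expanding the 3×3 determinant: p(t) = t^3 + 10t^2 + 17t - 28.
Try t = 1: p(1) = 0, so 1 is a root.
Factor out (t - 1): p(t) = (t - 1)·(t^2 + 11t + 28).
The quadratic factors as (t + 7)·(t + 4).
Eigenvalues: -7, -4, 1.

-7, -4, 1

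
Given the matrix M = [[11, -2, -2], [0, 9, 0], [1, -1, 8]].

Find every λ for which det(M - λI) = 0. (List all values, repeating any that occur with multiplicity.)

9, 9, 10

Set up det(μI - M) = 0.
Cofactor expansion gives p(μ) = μ^3 - 28μ^2 + 261μ - 810.
Rational-root test: μ = 9 gives p(9) = 0.
Factor out (μ - 9): p(μ) = (μ - 9)·(μ^2 - 19μ + 90).
The quadratic factors as (μ - 9)·(μ - 10).
Eigenvalues: 9, 9, 10.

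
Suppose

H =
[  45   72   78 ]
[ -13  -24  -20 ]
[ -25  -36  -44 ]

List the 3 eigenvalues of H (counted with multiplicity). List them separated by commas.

-12, -6, -5

The characteristic polynomial is p(λ) = det(λI - H).
Cofactor expansion gives p(λ) = λ^3 + 23λ^2 + 162λ + 360.
Try λ = -5: p(-5) = 0, so -5 is a root.
Dividing by (λ + 5) leaves λ^2 + 18λ + 72.
The quadratic factors as (λ + 12)·(λ + 6).
Eigenvalues: -12, -6, -5.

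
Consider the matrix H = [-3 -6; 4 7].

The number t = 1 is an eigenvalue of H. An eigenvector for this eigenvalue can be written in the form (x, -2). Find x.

We need (H - 1I)v = 0.
H - 1I = [[-4, -6], [4, 6]].
Row 1: (-4)·x + (-6)·-2 = 0
Row 2: (4)·x + (6)·-2 = 0
Solving gives x = 3.
Check: H·(3, -2) = (3, -2) = 1·(3, -2).

3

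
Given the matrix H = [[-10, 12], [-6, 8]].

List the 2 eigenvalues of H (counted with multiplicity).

det(H - λI) = (-10 - λ)(8 - λ) - (12)·(-6) = λ^2 + 2λ - 8.
This factors as (λ + 4)·(λ - 2) = 0.
Eigenvalues: -4, 2.

-4, 2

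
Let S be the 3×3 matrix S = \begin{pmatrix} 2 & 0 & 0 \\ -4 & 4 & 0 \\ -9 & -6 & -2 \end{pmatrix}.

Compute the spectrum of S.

-2, 2, 4

S is lower triangular, so its eigenvalues are the diagonal entries.
Diagonal: 2, 4, -2.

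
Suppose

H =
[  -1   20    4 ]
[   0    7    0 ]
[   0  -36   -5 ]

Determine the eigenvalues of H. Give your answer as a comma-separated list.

-5, -1, 7

The characteristic polynomial is p(μ) = det(μI - H).
Expanding along the first row, p(μ) = μ^3 - μ^2 - 37μ - 35.
Rational-root test: μ = -1 gives p(-1) = 0.
Dividing by (μ + 1) leaves μ^2 - 2μ - 35.
The quadratic factors as (μ + 5)·(μ - 7).
Eigenvalues: -5, -1, 7.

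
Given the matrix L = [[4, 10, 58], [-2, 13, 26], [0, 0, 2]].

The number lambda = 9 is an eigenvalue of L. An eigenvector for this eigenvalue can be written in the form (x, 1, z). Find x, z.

We need (L - 9I)v = 0.
L - 9I = [[-5, 10, 58], [-2, 4, 26], [0, 0, -7]].
Row 1: (-5)·x + (10)·1 + (58)·z = 0
Row 2: (-2)·x + (4)·1 + (26)·z = 0
Row 3: (0)·x + (0)·1 + (-7)·z = 0
Solving gives x = 2, z = 0.
Check: L·(2, 1, 0) = (18, 9, 0) = 9·(2, 1, 0).

2, 0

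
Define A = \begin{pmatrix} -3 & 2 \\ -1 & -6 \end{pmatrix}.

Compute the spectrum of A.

det(A - μI) = (-3 - μ)(-6 - μ) - (2)·(-1) = μ^2 + 9μ + 20.
This factors as (μ + 5)·(μ + 4) = 0.
Eigenvalues: -5, -4.

-5, -4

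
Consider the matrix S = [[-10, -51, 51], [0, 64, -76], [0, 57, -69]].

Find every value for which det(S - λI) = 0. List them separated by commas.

The characteristic polynomial is p(μ) = det(μI - S).
Cofactor expansion gives p(μ) = μ^3 + 15μ^2 - 34μ - 840.
Rational-root test: μ = 7 gives p(7) = 0.
Factor out (μ - 7): p(μ) = (μ - 7)·(μ^2 + 22μ + 120).
The quadratic factors as (μ + 12)·(μ + 10).
Eigenvalues: -12, -10, 7.

-12, -10, 7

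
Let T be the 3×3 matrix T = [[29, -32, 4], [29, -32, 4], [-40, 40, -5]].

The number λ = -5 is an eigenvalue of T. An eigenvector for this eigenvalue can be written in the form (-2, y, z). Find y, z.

We need (T + 5I)v = 0.
T + 5I = [[34, -32, 4], [29, -27, 4], [-40, 40, 0]].
Row 1: (34)·-2 + (-32)·y + (4)·z = 0
Row 2: (29)·-2 + (-27)·y + (4)·z = 0
Row 3: (-40)·-2 + (40)·y + (0)·z = 0
Solving gives y = -2, z = 1.
Check: T·(-2, -2, 1) = (10, 10, -5) = -5·(-2, -2, 1).

-2, 1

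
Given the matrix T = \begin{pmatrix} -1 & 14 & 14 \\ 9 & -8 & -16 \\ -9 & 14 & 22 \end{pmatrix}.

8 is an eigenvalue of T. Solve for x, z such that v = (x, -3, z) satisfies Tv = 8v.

We need (T - 8I)v = 0.
T - 8I = [[-9, 14, 14], [9, -16, -16], [-9, 14, 14]].
Row 1: (-9)·x + (14)·-3 + (14)·z = 0
Row 2: (9)·x + (-16)·-3 + (-16)·z = 0
Row 3: (-9)·x + (14)·-3 + (14)·z = 0
Solving gives x = 0, z = 3.
Check: T·(0, -3, 3) = (0, -24, 24) = 8·(0, -3, 3).

0, 3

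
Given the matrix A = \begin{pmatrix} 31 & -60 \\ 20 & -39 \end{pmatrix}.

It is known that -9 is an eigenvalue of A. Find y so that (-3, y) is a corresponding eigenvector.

-2

We need (A + 9I)v = 0.
A + 9I = [[40, -60], [20, -30]].
Row 1: (40)·-3 + (-60)·y = 0
Row 2: (20)·-3 + (-30)·y = 0
Solving gives y = -2.
Check: A·(-3, -2) = (27, 18) = -9·(-3, -2).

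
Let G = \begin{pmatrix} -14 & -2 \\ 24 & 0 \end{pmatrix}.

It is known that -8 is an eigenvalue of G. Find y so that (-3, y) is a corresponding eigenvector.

9

We need (G + 8I)v = 0.
G + 8I = [[-6, -2], [24, 8]].
Row 1: (-6)·-3 + (-2)·y = 0
Row 2: (24)·-3 + (8)·y = 0
Solving gives y = 9.
Check: G·(-3, 9) = (24, -72) = -8·(-3, 9).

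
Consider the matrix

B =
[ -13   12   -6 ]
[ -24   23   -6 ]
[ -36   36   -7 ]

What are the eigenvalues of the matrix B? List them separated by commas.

-7, -1, 11

Compute the characteristic polynomial p(μ) = det(μI - B).
Expanding the 3×3 determinant: p(μ) = μ^3 - 3μ^2 - 81μ - 77.
Try μ = -7: p(-7) = 0, so -7 is a root.
Factor out (μ + 7): p(μ) = (μ + 7)·(μ^2 - 10μ - 11).
The quadratic factors as (μ + 1)·(μ - 11).
Eigenvalues: -7, -1, 11.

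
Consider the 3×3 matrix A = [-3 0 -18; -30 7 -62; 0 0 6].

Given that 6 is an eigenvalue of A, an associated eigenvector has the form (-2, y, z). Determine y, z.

2, 1

We need (A - 6I)v = 0.
A - 6I = [[-9, 0, -18], [-30, 1, -62], [0, 0, 0]].
Row 1: (-9)·-2 + (0)·y + (-18)·z = 0
Row 2: (-30)·-2 + (1)·y + (-62)·z = 0
Row 3: (0)·-2 + (0)·y + (0)·z = 0
Solving gives y = 2, z = 1.
Check: A·(-2, 2, 1) = (-12, 12, 6) = 6·(-2, 2, 1).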